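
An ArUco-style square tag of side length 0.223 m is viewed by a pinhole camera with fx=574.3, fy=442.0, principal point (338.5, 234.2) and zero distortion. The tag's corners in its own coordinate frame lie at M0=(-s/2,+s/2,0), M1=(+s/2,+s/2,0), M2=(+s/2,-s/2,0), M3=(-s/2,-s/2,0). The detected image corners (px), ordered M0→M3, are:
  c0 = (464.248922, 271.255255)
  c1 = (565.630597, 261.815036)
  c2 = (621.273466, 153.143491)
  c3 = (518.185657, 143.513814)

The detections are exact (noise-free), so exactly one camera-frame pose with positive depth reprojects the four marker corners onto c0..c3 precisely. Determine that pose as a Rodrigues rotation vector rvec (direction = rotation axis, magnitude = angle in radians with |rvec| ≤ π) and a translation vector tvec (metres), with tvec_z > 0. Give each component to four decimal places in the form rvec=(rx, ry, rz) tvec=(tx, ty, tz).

rvec=(0.4259, -0.5997, 0.0928) tvec=(0.2811, -0.0419, 0.7815)

Intrinsics K: fx=574.3, fy=442.0, cx=338.5, cy=234.2
Marker side s = 0.223 m; corners in marker frame (Z=0):
  M0 = (-0.1115, +0.1115, 0)
  M1 = (+0.1115, +0.1115, 0)
  M2 = (+0.1115, -0.1115, 0)
  M3 = (-0.1115, -0.1115, 0)
Detected image corners:
  c0 = (464.248922, 271.255255) px
  c1 = (565.630597, 261.815036) px
  c2 = (621.273466, 153.143491) px
  c3 = (518.185657, 143.513814) px
Planar DLT: solve 8×8 A·h = b for H (H[2,2]=1):
  H  [+850.39984 +4.74260 +545.04361]
  H  [+148.20812 +622.53165 +210.48257]
  H  [+0.72307 +0.46234 +1.00000]
B = K⁻¹H; ‖b₁‖=1.279546, ‖b₂‖=1.279546; λ = 2/(‖b₁‖+‖b₂‖) = 0.781527, sign → tz>0 ⇒ λ=+0.781527
r₁ = λ·B[:,0] = (+0.82418,-0.03737,+0.56510); r₂ = λ·B[:,1] = (-0.20652,+0.90928,+0.36133)
r₃ = r₁×r₂ = (-0.52733,-0.41451,+0.74169); SVD([r₁ r₂ r₃]) → R = UVᵀ:
  R  [+0.82418 -0.20652 -0.52733]
  R  [-0.03737 +0.90928 -0.41451]
  R  [+0.56510 +0.36133 +0.74169]
t = (+0.28107, -0.04194, +0.78153) m
tr R = 2.475144; θ = arccos((tr R − 1)/2) = 0.741329 rad = 42.475°
axis k = ((R−Rᵀ)₃₂, (R−Rᵀ)₁₃, (R−Rᵀ)₂₁) / (2 sinθ) = (+0.574470, -0.808887, +0.125248)
rvec = θ·k = (+0.425871, -0.599651, +0.092850)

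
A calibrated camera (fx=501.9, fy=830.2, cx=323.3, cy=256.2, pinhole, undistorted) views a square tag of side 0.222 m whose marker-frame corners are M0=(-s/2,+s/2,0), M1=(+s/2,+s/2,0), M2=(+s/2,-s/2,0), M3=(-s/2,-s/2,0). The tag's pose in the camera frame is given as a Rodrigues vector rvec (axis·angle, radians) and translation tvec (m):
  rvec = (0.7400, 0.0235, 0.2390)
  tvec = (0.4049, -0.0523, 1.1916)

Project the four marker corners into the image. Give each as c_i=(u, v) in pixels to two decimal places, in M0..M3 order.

Intrinsics K: fx=501.9, fy=830.2, cx=323.3, cy=256.2
Marker side s = 0.222 m; corners in marker frame (Z=0):
  M0 = (-0.1110, +0.1110, 0)
  M1 = (+0.1110, +0.1110, 0)
  M2 = (+0.1110, -0.1110, 0)
  M3 = (-0.1110, -0.1110, 0)
rvec = (0.7400, 0.0235, 0.2390), |rvec| = θ = 0.77799 rad = 44.576°
Rodrigues: sinθ=0.70185, 1−cosθ=0.28768; R = I + sinθ·[k]× + (1−cosθ)·[k]×²:
    [+0.97259 -0.20734 +0.10526]
    [+0.22387 +0.71259 -0.66491]
    [+0.06286 +0.67025 +0.73947]
t = (0.4049, -0.0523, 1.1916) m
M0: Pc = R·M0+t = (+0.27393, +0.00195, +1.25902); u = 501.9·(+0.27393)/1.25902 + 323.3 = 432.4994, v = 830.2·(+0.00195)/1.25902 + 256.2 = 257.4838
M1: Pc = R·M1+t = (+0.48984, +0.05165, +1.27297); u = 501.9·(+0.48984)/1.27297 + 323.3 = 516.4317, v = 830.2·(+0.05165)/1.27297 + 256.2 = 289.8829
M2: Pc = R·M2+t = (+0.53587, -0.10655, +1.12418); u = 501.9·(+0.53587)/1.12418 + 323.3 = 562.5450, v = 830.2·(-0.10655)/1.12418 + 256.2 = 177.5157
M3: Pc = R·M3+t = (+0.31996, -0.15625, +1.11023); u = 501.9·(+0.31996)/1.11023 + 323.3 = 467.9434, v = 830.2·(-0.15625)/1.11023 + 256.2 = 139.3622

c0=(432.50, 257.48) c1=(516.43, 289.88) c2=(562.54, 177.52) c3=(467.94, 139.36)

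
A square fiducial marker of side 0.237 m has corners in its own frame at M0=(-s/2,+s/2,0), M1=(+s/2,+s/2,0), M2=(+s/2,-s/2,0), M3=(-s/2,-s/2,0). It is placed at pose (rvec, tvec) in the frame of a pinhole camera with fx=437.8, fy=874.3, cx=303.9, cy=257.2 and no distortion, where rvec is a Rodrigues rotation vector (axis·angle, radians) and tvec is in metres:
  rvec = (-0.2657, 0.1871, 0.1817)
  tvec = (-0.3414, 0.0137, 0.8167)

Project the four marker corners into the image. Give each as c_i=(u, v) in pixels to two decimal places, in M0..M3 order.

Intrinsics K: fx=437.8, fy=874.3, cx=303.9, cy=257.2
Marker side s = 0.237 m; corners in marker frame (Z=0):
  M0 = (-0.1185, +0.1185, 0)
  M1 = (+0.1185, +0.1185, 0)
  M2 = (+0.1185, -0.1185, 0)
  M3 = (-0.1185, -0.1185, 0)
rvec = (-0.2657, 0.1871, 0.1817), |rvec| = θ = 0.37231 rad = 21.332°
Rodrigues: sinθ=0.36377, 1−cosθ=0.06851; R = I + sinθ·[k]× + (1−cosθ)·[k]×²:
    [+0.96638 -0.20210 +0.15895]
    [+0.15296 +0.94879 +0.27641]
    [-0.20667 -0.24280 +0.94781]
t = (-0.3414, 0.0137, 0.8167) m
M0: Pc = R·M0+t = (-0.47987, +0.10801, +0.81242); u = 437.8·(-0.47987)/0.81242 + 303.9 = 45.3079, v = 874.3·(+0.10801)/0.81242 + 257.2 = 373.4325
M1: Pc = R·M1+t = (-0.25083, +0.14426, +0.76344); u = 437.8·(-0.25083)/0.76344 + 303.9 = 160.0577, v = 874.3·(+0.14426)/0.76344 + 257.2 = 422.4057
M2: Pc = R·M2+t = (-0.20293, -0.08061, +0.82098); u = 437.8·(-0.20293)/0.82098 + 303.9 = 195.6821, v = 874.3·(-0.08061)/0.82098 + 257.2 = 171.3593
M3: Pc = R·M3+t = (-0.43197, -0.11686, +0.86996); u = 437.8·(-0.43197)/0.86996 + 303.9 = 86.5168, v = 874.3·(-0.11686)/0.86996 + 257.2 = 139.7599

c0=(45.31, 373.43) c1=(160.06, 422.41) c2=(195.68, 171.36) c3=(86.52, 139.76)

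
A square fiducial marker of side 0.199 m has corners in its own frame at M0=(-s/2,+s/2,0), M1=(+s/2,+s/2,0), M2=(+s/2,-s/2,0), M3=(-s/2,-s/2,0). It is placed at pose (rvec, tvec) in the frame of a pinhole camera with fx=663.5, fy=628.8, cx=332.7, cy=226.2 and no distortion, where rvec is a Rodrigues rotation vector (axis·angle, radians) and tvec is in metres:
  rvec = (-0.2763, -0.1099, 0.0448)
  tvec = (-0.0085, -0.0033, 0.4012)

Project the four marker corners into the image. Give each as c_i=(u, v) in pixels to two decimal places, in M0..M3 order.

Intrinsics K: fx=663.5, fy=628.8, cx=332.7, cy=226.2
Marker side s = 0.199 m; corners in marker frame (Z=0):
  M0 = (-0.0995, +0.0995, 0)
  M1 = (+0.0995, +0.0995, 0)
  M2 = (+0.0995, -0.0995, 0)
  M3 = (-0.0995, -0.0995, 0)
rvec = (-0.2763, -0.1099, 0.0448), |rvec| = θ = 0.30071 rad = 17.229°
Rodrigues: sinθ=0.29620, 1−cosθ=0.04487; R = I + sinθ·[k]× + (1−cosθ)·[k]×²:
    [+0.99301 -0.02906 -0.11439]
    [+0.05920 +0.96112 +0.26971]
    [+0.10211 -0.27460 +0.95612]
t = (-0.0085, -0.0033, 0.4012) m
M0: Pc = R·M0+t = (-0.11020, +0.08644, +0.36372); u = 663.5·(-0.11020)/0.36372 + 332.7 = 131.6787, v = 628.8·(+0.08644)/0.36372 + 226.2 = 375.6410
M1: Pc = R·M1+t = (+0.08741, +0.09822, +0.38404); u = 663.5·(+0.08741)/0.38404 + 332.7 = 483.7234, v = 628.8·(+0.09822)/0.38404 + 226.2 = 387.0221
M2: Pc = R·M2+t = (+0.09320, -0.09304, +0.43868); u = 663.5·(+0.09320)/0.43868 + 332.7 = 473.6574, v = 628.8·(-0.09304)/0.43868 + 226.2 = 92.8360
M3: Pc = R·M3+t = (-0.10441, -0.10482, +0.41836); u = 663.5·(-0.10441)/0.41836 + 332.7 = 167.1066, v = 628.8·(-0.10482)/0.41836 + 226.2 = 68.6531

c0=(131.68, 375.64) c1=(483.72, 387.02) c2=(473.66, 92.84) c3=(167.11, 68.65)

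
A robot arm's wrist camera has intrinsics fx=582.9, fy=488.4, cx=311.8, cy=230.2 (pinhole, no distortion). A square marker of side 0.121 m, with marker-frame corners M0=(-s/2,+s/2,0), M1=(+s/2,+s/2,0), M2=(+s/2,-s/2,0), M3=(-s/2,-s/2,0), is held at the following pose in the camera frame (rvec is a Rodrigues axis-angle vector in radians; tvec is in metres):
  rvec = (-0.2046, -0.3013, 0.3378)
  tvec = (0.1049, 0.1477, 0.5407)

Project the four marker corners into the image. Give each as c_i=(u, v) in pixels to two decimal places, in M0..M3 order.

Intrinsics K: fx=582.9, fy=488.4, cx=311.8, cy=230.2
Marker side s = 0.121 m; corners in marker frame (Z=0):
  M0 = (-0.0605, +0.0605, 0)
  M1 = (+0.0605, +0.0605, 0)
  M2 = (+0.0605, -0.0605, 0)
  M3 = (-0.0605, -0.0605, 0)
rvec = (-0.2046, -0.3013, 0.3378), |rvec| = θ = 0.49674 rad = 28.461°
Rodrigues: sinθ=0.47656, 1−cosθ=0.12086; R = I + sinθ·[k]× + (1−cosθ)·[k]×²:
    [+0.89964 -0.29388 -0.32291]
    [+0.35427 +0.92361 +0.14644]
    [+0.25521 -0.24614 +0.93503]
t = (0.1049, 0.1477, 0.5407) m
M0: Pc = R·M0+t = (+0.03269, +0.18214, +0.51037); u = 582.9·(+0.03269)/0.51037 + 311.8 = 349.1376, v = 488.4·(+0.18214)/0.51037 + 230.2 = 404.5044
M1: Pc = R·M1+t = (+0.14155, +0.22501, +0.54125); u = 582.9·(+0.14155)/0.54125 + 311.8 = 464.2412, v = 488.4·(+0.22501)/0.54125 + 230.2 = 433.2410
M2: Pc = R·M2+t = (+0.17711, +0.11326, +0.57103); u = 582.9·(+0.17711)/0.57103 + 311.8 = 492.5895, v = 488.4·(+0.11326)/0.57103 + 230.2 = 327.0666
M3: Pc = R·M3+t = (+0.06825, +0.07039, +0.54015); u = 582.9·(+0.06825)/0.54015 + 311.8 = 385.4531, v = 488.4·(+0.07039)/0.54015 + 230.2 = 293.8445

c0=(349.14, 404.50) c1=(464.24, 433.24) c2=(492.59, 327.07) c3=(385.45, 293.84)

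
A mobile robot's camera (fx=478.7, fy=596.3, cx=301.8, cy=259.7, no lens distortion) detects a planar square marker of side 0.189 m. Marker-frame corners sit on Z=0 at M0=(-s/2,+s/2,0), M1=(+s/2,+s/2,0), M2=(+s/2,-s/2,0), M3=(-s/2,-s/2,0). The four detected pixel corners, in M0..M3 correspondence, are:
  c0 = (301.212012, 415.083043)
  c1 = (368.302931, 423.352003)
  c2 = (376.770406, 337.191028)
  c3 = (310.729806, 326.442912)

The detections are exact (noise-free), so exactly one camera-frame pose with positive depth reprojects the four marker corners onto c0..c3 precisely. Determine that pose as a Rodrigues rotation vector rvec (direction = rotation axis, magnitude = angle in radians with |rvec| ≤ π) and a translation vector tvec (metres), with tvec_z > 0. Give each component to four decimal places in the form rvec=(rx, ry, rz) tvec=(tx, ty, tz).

Intrinsics K: fx=478.7, fy=596.3, cx=301.8, cy=259.7
Marker side s = 0.189 m; corners in marker frame (Z=0):
  M0 = (-0.0945, +0.0945, 0)
  M1 = (+0.0945, +0.0945, 0)
  M2 = (+0.0945, -0.0945, 0)
  M3 = (-0.0945, -0.0945, 0)
Detected image corners:
  c0 = (301.212012, 415.083043) px
  c1 = (368.302931, 423.352003) px
  c2 = (376.770406, 337.191028) px
  c3 = (310.729806, 326.442912) px
Planar DLT: solve 8×8 A·h = b for H (H[2,2]=1):
  H  [+405.39841 -68.67247 +339.77362]
  H  [+109.25156 +438.94698 +375.33046]
  H  [+0.15686 -0.06229 +1.00000]
B = K⁻¹H; ‖b₁‖=0.772840, ‖b₂‖=0.772840; λ = 2/(‖b₁‖+‖b₂‖) = 1.293928, sign → tz>0 ⇒ λ=+1.293928
r₁ = λ·B[:,0] = (+0.96783,+0.14867,+0.20296); r₂ = λ·B[:,1] = (-0.13480,+0.98759,-0.08060)
r₃ = r₁×r₂ = (-0.21243,+0.05065,+0.97586); SVD([r₁ r₂ r₃]) → R = UVᵀ:
  R  [+0.96783 -0.13480 -0.21243]
  R  [+0.14867 +0.98759 +0.05065]
  R  [+0.20296 -0.08060 +0.97586]
t = (+0.10264, +0.25091, +1.29393) m
tr R = 2.931285; θ = arccos((tr R − 1)/2) = 0.262892 rad = 15.063°
axis k = ((R−Rᵀ)₃₂, (R−Rᵀ)₁₃, (R−Rᵀ)₂₁) / (2 sinθ) = (-0.252536, -0.799219, +0.545413)
rvec = θ·k = (-0.066390, -0.210108, +0.143385)

rvec=(-0.0664, -0.2101, 0.1434) tvec=(0.1026, 0.2509, 1.2939)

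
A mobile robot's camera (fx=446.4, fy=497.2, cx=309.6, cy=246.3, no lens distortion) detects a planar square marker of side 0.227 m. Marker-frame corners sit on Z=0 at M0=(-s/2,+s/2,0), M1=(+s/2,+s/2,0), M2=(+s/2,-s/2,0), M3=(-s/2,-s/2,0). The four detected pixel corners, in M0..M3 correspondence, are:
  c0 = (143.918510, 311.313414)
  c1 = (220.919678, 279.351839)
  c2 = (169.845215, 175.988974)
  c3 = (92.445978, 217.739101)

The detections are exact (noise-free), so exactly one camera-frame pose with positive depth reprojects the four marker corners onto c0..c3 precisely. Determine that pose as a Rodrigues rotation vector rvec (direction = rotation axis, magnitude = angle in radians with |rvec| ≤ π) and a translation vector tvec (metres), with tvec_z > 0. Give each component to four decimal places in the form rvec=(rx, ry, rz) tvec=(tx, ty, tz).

Intrinsics K: fx=446.4, fy=497.2, cx=309.6, cy=246.3
Marker side s = 0.227 m; corners in marker frame (Z=0):
  M0 = (-0.1135, +0.1135, 0)
  M1 = (+0.1135, +0.1135, 0)
  M2 = (+0.1135, -0.1135, 0)
  M3 = (-0.1135, -0.1135, 0)
Detected image corners:
  c0 = (143.918510, 311.313414) px
  c1 = (220.919678, 279.351839) px
  c2 = (169.845215, 175.988974) px
  c3 = (92.445978, 217.739101) px
Planar DLT: solve 8×8 A·h = b for H (H[2,2]=1):
  H  [+286.14303 +265.28229 +156.00633]
  H  [-246.38476 +494.74475 +248.22104]
  H  [-0.34392 +0.25114 +1.00000]
B = K⁻¹H; ‖b₁‖=0.998795, ‖b₂‖=0.998795; λ = 2/(‖b₁‖+‖b₂‖) = 1.001207, sign → tz>0 ⇒ λ=+1.001207
r₁ = λ·B[:,0] = (+0.88059,-0.32557,-0.34434); r₂ = λ·B[:,1] = (+0.42060,+0.87171,+0.25144)
r₃ = r₁×r₂ = (+0.21830,-0.36624,+0.90455); SVD([r₁ r₂ r₃]) → R = UVᵀ:
  R  [+0.88059 +0.42060 +0.21830]
  R  [-0.32557 +0.87171 -0.36624]
  R  [-0.34434 +0.25144 +0.90455]
t = (-0.34449, +0.00387, +1.00121) m
tr R = 2.656846; θ = arccos((tr R − 1)/2) = 0.594510 rad = 34.063°
axis k = ((R−Rᵀ)₃₂, (R−Rᵀ)₁₃, (R−Rᵀ)₂₁) / (2 sinθ) = (+0.551400, +0.502263, -0.666100)
rvec = θ·k = (+0.327813, +0.298601, -0.396003)

rvec=(0.3278, 0.2986, -0.3960) tvec=(-0.3445, 0.0039, 1.0012)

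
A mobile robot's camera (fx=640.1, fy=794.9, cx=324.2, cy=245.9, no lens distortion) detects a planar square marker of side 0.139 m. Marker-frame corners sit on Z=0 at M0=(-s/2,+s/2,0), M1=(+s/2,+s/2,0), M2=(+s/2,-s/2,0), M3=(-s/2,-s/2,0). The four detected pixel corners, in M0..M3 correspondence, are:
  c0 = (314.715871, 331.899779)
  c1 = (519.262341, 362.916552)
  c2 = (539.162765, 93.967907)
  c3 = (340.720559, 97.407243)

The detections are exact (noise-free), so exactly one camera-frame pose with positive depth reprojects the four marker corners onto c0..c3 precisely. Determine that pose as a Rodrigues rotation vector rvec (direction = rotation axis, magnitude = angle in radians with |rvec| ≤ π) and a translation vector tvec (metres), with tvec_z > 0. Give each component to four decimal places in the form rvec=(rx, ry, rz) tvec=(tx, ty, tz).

Intrinsics K: fx=640.1, fy=794.9, cx=324.2, cy=245.9
Marker side s = 0.139 m; corners in marker frame (Z=0):
  M0 = (-0.0695, +0.0695, 0)
  M1 = (+0.0695, +0.0695, 0)
  M2 = (+0.0695, -0.0695, 0)
  M3 = (-0.0695, -0.0695, 0)
Detected image corners:
  c0 = (314.715871, 331.899779) px
  c1 = (519.262341, 362.916552) px
  c2 = (539.162765, 93.967907) px
  c3 = (340.720559, 97.407243) px
Planar DLT: solve 8×8 A·h = b for H (H[2,2]=1):
  H  [+1034.86123 -307.17197 +421.95764]
  H  [-117.81776 +1729.92642 +218.21483]
  H  [-0.96679 -0.32808 +1.00000]
B = K⁻¹H; ‖b₁‖=2.322563, ‖b₂‖=2.322563; λ = 2/(‖b₁‖+‖b₂‖) = 0.430559, sign → tz>0 ⇒ λ=+0.430559
r₁ = λ·B[:,0] = (+0.90692,+0.06495,-0.41626); r₂ = λ·B[:,1] = (-0.13507,+0.98071,-0.14126)
r₃ = r₁×r₂ = (+0.39906,+0.18433,+0.89821); SVD([r₁ r₂ r₃]) → R = UVᵀ:
  R  [+0.90692 -0.13507 +0.39906]
  R  [+0.06495 +0.98071 +0.18433]
  R  [-0.41626 -0.14126 +0.89821]
t = (+0.06576, -0.01500, +0.43056) m
tr R = 2.785842; θ = arccos((tr R − 1)/2) = 0.467004 rad = 26.757°
axis k = ((R−Rᵀ)₃₂, (R−Rᵀ)₁₃, (R−Rᵀ)₂₁) / (2 sinθ) = (-0.361597, +0.905483, +0.222146)
rvec = θ·k = (-0.168867, +0.422864, +0.103743)

rvec=(-0.1689, 0.4229, 0.1037) tvec=(0.0658, -0.0150, 0.4306)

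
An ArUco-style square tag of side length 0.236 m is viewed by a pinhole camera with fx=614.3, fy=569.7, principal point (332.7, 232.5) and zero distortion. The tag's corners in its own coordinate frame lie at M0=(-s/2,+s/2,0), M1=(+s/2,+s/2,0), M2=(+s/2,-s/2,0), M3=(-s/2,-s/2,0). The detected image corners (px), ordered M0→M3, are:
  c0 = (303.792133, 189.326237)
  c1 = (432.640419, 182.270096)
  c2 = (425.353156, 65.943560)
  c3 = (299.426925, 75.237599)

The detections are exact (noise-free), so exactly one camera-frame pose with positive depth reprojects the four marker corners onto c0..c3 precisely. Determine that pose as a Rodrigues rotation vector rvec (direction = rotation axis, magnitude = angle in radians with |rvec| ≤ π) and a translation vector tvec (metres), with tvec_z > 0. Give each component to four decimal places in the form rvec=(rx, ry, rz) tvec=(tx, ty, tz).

Intrinsics K: fx=614.3, fy=569.7, cx=332.7, cy=232.5
Marker side s = 0.236 m; corners in marker frame (Z=0):
  M0 = (-0.1180, +0.1180, 0)
  M1 = (+0.1180, +0.1180, 0)
  M2 = (+0.1180, -0.1180, 0)
  M3 = (-0.1180, -0.1180, 0)
Detected image corners:
  c0 = (303.792133, 189.326237) px
  c1 = (432.640419, 182.270096) px
  c2 = (425.353156, 65.943560) px
  c3 = (299.426925, 75.237599) px
Planar DLT: solve 8×8 A·h = b for H (H[2,2]=1):
  H  [+507.22667 -9.39808 +364.60286]
  H  [-46.09103 +476.17929 +127.60424]
  H  [-0.08892 -0.09313 +1.00000]
B = K⁻¹H; ‖b₁‖=0.879500, ‖b₂‖=0.879500; λ = 2/(‖b₁‖+‖b₂‖) = 1.137009, sign → tz>0 ⇒ λ=+1.137009
r₁ = λ·B[:,0] = (+0.99358,-0.05073,-0.10110); r₂ = λ·B[:,1] = (+0.03995,+0.99357,-0.10589)
r₃ = r₁×r₂ = (+0.10582,+0.10117,+0.98923); SVD([r₁ r₂ r₃]) → R = UVᵀ:
  R  [+0.99358 +0.03995 +0.10582]
  R  [-0.05073 +0.99357 +0.10117]
  R  [-0.10110 -0.10589 +0.98923]
t = (+0.05905, -0.20935, +1.13701) m
tr R = 2.976382; θ = arccos((tr R − 1)/2) = 0.153833 rad = 8.814°
axis k = ((R−Rᵀ)₃₂, (R−Rᵀ)₁₃, (R−Rᵀ)₂₁) / (2 sinθ) = (-0.675664, +0.675215, -0.295910)
rvec = θ·k = (-0.103939, +0.103870, -0.045521)

rvec=(-0.1039, 0.1039, -0.0455) tvec=(0.0590, -0.2094, 1.1370)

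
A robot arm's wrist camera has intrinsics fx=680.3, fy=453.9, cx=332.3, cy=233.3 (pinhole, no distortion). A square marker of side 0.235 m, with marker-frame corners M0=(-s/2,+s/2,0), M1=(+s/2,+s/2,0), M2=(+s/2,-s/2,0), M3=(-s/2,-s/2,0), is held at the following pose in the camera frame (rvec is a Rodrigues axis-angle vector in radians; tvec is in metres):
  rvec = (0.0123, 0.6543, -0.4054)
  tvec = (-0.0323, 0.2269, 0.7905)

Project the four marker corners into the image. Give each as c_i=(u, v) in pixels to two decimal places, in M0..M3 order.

Intrinsics K: fx=680.3, fy=453.9, cx=332.3, cy=233.3
Marker side s = 0.235 m; corners in marker frame (Z=0):
  M0 = (-0.1175, +0.1175, 0)
  M1 = (+0.1175, +0.1175, 0)
  M2 = (+0.1175, -0.1175, 0)
  M3 = (-0.1175, -0.1175, 0)
rvec = (0.0123, 0.6543, -0.4054), |rvec| = θ = 0.76981 rad = 44.107°
Rodrigues: sinθ=0.69600, 1−cosθ=0.28196; R = I + sinθ·[k]× + (1−cosθ)·[k]×²:
    [+0.71811 +0.37036 +0.58919]
    [-0.36270 +0.92173 -0.13733]
    [-0.59394 -0.11508 +0.79624]
t = (-0.0323, 0.2269, 0.7905) m
M0: Pc = R·M0+t = (-0.07316, +0.37782, +0.84677); u = 680.3·(-0.07316)/0.84677 + 332.3 = 273.5214, v = 453.9·(+0.37782)/0.84677 + 233.3 = 435.8271
M1: Pc = R·M1+t = (+0.09560, +0.29259, +0.70719); u = 680.3·(+0.09560)/0.70719 + 332.3 = 424.2606, v = 453.9·(+0.29259)/0.70719 + 233.3 = 421.0924
M2: Pc = R·M2+t = (+0.00856, +0.07598, +0.73423); u = 680.3·(+0.00856)/0.73423 + 332.3 = 340.2324, v = 453.9·(+0.07598)/0.73423 + 233.3 = 280.2699
M3: Pc = R·M3+t = (-0.16020, +0.16121, +0.87381); u = 680.3·(-0.16020)/0.87381 + 332.3 = 207.5806, v = 453.9·(+0.16121)/0.87381 + 233.3 = 317.0424

c0=(273.52, 435.83) c1=(424.26, 421.09) c2=(340.23, 280.27) c3=(207.58, 317.04)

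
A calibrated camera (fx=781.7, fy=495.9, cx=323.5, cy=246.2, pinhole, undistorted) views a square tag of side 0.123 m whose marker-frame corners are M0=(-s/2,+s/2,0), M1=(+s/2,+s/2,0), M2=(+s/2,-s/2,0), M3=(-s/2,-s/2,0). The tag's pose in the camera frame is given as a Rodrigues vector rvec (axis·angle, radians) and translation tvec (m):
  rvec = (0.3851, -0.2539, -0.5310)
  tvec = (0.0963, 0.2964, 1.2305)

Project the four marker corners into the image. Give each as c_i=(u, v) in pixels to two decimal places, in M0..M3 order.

c0=(368.70, 396.46) c1=(431.51, 368.66) c2=(401.11, 333.96) c3=(335.18, 362.47)

Intrinsics K: fx=781.7, fy=495.9, cx=323.5, cy=246.2
Marker side s = 0.123 m; corners in marker frame (Z=0):
  M0 = (-0.0615, +0.0615, 0)
  M1 = (+0.0615, +0.0615, 0)
  M2 = (+0.0615, -0.0615, 0)
  M3 = (-0.0615, -0.0615, 0)
rvec = (0.3851, -0.2539, -0.5310), |rvec| = θ = 0.70337 rad = 40.300°
Rodrigues: sinθ=0.64679, 1−cosθ=0.23733; R = I + sinθ·[k]× + (1−cosθ)·[k]×²:
    [+0.83381 +0.44138 -0.33157]
    [-0.53519 +0.79359 -0.28945]
    [+0.13538 +0.41880 +0.89793]
t = (0.0963, 0.2964, 1.2305) m
M0: Pc = R·M0+t = (+0.07217, +0.37812, +1.24793); u = 781.7·(+0.07217)/1.24793 + 323.5 = 368.7043, v = 495.9·(+0.37812)/1.24793 + 246.2 = 396.4567
M1: Pc = R·M1+t = (+0.17472, +0.31229, +1.26458); u = 781.7·(+0.17472)/1.26458 + 323.5 = 431.5057, v = 495.9·(+0.31229)/1.26458 + 246.2 = 368.6637
M2: Pc = R·M2+t = (+0.12043, +0.21468, +1.21307); u = 781.7·(+0.12043)/1.21307 + 323.5 = 401.1078, v = 495.9·(+0.21468)/1.21307 + 246.2 = 333.9605
M3: Pc = R·M3+t = (+0.01788, +0.28051, +1.19642); u = 781.7·(+0.01788)/1.19642 + 323.5 = 335.1794, v = 495.9·(+0.28051)/1.19642 + 246.2 = 362.4672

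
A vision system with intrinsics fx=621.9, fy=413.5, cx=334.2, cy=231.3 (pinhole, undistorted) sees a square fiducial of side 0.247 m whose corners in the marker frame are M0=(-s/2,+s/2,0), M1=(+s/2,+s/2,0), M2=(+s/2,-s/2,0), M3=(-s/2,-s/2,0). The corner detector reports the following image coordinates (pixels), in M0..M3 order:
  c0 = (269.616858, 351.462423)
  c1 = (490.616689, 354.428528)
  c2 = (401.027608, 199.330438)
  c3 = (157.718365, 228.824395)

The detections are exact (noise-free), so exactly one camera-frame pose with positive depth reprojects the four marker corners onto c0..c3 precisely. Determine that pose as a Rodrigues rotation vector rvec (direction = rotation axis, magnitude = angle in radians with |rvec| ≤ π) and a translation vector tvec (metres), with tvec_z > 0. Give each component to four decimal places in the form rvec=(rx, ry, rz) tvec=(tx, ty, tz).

Intrinsics K: fx=621.9, fy=413.5, cx=334.2, cy=231.3
Marker side s = 0.247 m; corners in marker frame (Z=0):
  M0 = (-0.1235, +0.1235, 0)
  M1 = (+0.1235, +0.1235, 0)
  M2 = (+0.1235, -0.1235, 0)
  M3 = (-0.1235, -0.1235, 0)
Detected image corners:
  c0 = (269.616858, 351.462423) px
  c1 = (490.616689, 354.428528) px
  c2 = (401.027608, 199.330438) px
  c3 = (157.718365, 228.824395) px
Planar DLT: solve 8×8 A·h = b for H (H[2,2]=1):
  H  [+647.74655 +665.94891 +322.00698]
  H  [-294.97431 +772.84220 +290.81128]
  H  [-0.87300 +0.76790 +1.00000]
B = K⁻¹H; ‖b₁‖=1.759255, ‖b₂‖=1.759255; λ = 2/(‖b₁‖+‖b₂‖) = 0.568422, sign → tz>0 ⇒ λ=+0.568422
r₁ = λ·B[:,0] = (+0.85871,-0.12791,-0.49623); r₂ = λ·B[:,1] = (+0.37412,+0.81824,+0.43649)
r₃ = r₁×r₂ = (+0.35020,-0.56047,+0.75049); SVD([r₁ r₂ r₃]) → R = UVᵀ:
  R  [+0.85871 +0.37412 +0.35020]
  R  [-0.12791 +0.81824 -0.56047]
  R  [-0.49623 +0.43649 +0.75049]
t = (-0.01114, +0.08181, +0.56842) m
tr R = 2.427437; θ = arccos((tr R − 1)/2) = 0.776004 rad = 44.462°
axis k = ((R−Rᵀ)₃₂, (R−Rᵀ)₁₃, (R−Rᵀ)₂₁) / (2 sinθ) = (+0.711676, +0.604224, -0.358372)
rvec = θ·k = (+0.552263, +0.468880, -0.278098)

rvec=(0.5523, 0.4689, -0.2781) tvec=(-0.0111, 0.0818, 0.5684)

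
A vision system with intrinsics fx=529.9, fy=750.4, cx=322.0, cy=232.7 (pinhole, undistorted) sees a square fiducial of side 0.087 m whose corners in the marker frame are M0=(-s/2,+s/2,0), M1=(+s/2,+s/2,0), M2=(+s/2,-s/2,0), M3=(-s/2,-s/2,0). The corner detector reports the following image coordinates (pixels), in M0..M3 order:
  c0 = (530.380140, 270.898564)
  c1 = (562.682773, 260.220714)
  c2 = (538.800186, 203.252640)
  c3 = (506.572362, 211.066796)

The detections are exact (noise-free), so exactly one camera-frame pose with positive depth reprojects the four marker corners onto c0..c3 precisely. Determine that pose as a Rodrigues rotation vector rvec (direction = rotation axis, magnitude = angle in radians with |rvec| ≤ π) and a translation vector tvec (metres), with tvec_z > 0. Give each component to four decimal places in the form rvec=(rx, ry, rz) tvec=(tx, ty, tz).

Intrinsics K: fx=529.9, fy=750.4, cx=322.0, cy=232.7
Marker side s = 0.087 m; corners in marker frame (Z=0):
  M0 = (-0.0435, +0.0435, 0)
  M1 = (+0.0435, +0.0435, 0)
  M2 = (+0.0435, -0.0435, 0)
  M3 = (-0.0435, -0.0435, 0)
Detected image corners:
  c0 = (530.380140, 270.898564) px
  c1 = (562.682773, 260.220714) px
  c2 = (538.800186, 203.252640) px
  c3 = (506.572362, 211.066796) px
Planar DLT: solve 8×8 A·h = b for H (H[2,2]=1):
  H  [+638.59678 +61.97523 +534.75454]
  H  [+12.38035 +577.12452 +235.75499]
  H  [+0.50081 -0.39677 +1.00000]
B = K⁻¹H; ‖b₁‖=1.039964, ‖b₂‖=1.039964; λ = 2/(‖b₁‖+‖b₂‖) = 0.961572, sign → tz>0 ⇒ λ=+0.961572
r₁ = λ·B[:,0] = (+0.86619,-0.13347,+0.48157); r₂ = λ·B[:,1] = (+0.34430,+0.85785,-0.38152)
r₃ = r₁×r₂ = (-0.36219,+0.49627,+0.78901); SVD([r₁ r₂ r₃]) → R = UVᵀ:
  R  [+0.86619 +0.34430 -0.36219]
  R  [-0.13347 +0.85785 +0.49627]
  R  [+0.48157 -0.38152 +0.78901]
t = (+0.38607, +0.00391, +0.96157) m
tr R = 2.513038; θ = arccos((tr R − 1)/2) = 0.712823 rad = 40.842°
axis k = ((R−Rᵀ)₃₂, (R−Rᵀ)₁₃, (R−Rᵀ)₂₁) / (2 sinθ) = (-0.671127, -0.645103, -0.365283)
rvec = θ·k = (-0.478394, -0.459844, -0.260382)

rvec=(-0.4784, -0.4598, -0.2604) tvec=(0.3861, 0.0039, 0.9616)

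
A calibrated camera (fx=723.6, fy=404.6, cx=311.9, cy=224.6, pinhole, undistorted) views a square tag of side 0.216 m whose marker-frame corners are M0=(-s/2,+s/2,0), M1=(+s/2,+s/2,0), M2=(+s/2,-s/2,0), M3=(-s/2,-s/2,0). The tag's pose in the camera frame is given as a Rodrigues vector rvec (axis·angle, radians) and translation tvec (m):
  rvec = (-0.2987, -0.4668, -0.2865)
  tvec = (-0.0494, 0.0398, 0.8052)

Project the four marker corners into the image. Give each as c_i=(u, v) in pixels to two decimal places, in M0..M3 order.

Intrinsics K: fx=723.6, fy=404.6, cx=311.9, cy=224.6
Marker side s = 0.216 m; corners in marker frame (Z=0):
  M0 = (-0.1080, +0.1080, 0)
  M1 = (+0.1080, +0.1080, 0)
  M2 = (+0.1080, -0.1080, 0)
  M3 = (-0.1080, -0.1080, 0)
rvec = (-0.2987, -0.4668, -0.2865), |rvec| = θ = 0.62386 rad = 35.745°
Rodrigues: sinθ=0.58418, 1−cosθ=0.18837; R = I + sinθ·[k]× + (1−cosθ)·[k]×²:
    [+0.85481 +0.33576 -0.39568]
    [-0.20079 +0.91709 +0.34443]
    [+0.47852 -0.21497 +0.85135]
t = (-0.0494, 0.0398, 0.8052) m
M0: Pc = R·M0+t = (-0.10546, +0.16053, +0.73030); u = 723.6·(-0.10546)/0.73030 + 311.9 = 207.4103, v = 404.6·(+0.16053)/0.73030 + 224.6 = 313.5368
M1: Pc = R·M1+t = (+0.07918, +0.11716, +0.83366); u = 723.6·(+0.07918)/0.83366 + 311.9 = 380.6275, v = 404.6·(+0.11716)/0.83366 + 224.6 = 281.4612
M2: Pc = R·M2+t = (+0.00666, -0.08093, +0.88010); u = 723.6·(+0.00666)/0.88010 + 311.9 = 317.3737, v = 404.6·(-0.08093)/0.88010 + 224.6 = 187.3942
M3: Pc = R·M3+t = (-0.17798, -0.03756, +0.77674); u = 723.6·(-0.17798)/0.77674 + 311.9 = 146.0943, v = 404.6·(-0.03756)/0.77674 + 224.6 = 205.0348

c0=(207.41, 313.54) c1=(380.63, 281.46) c2=(317.37, 187.39) c3=(146.09, 205.03)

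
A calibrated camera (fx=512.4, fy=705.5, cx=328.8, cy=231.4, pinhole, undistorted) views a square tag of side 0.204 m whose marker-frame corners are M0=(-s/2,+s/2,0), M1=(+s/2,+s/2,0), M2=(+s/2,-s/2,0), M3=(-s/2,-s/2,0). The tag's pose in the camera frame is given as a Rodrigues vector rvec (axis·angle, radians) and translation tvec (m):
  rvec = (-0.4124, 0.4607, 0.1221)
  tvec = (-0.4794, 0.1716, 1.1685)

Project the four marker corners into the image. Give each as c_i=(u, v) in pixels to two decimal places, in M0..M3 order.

c0=(71.72, 388.38) c1=(135.44, 404.76) c2=(166.24, 280.72) c3=(103.95, 274.50)

Intrinsics K: fx=512.4, fy=705.5, cx=328.8, cy=231.4
Marker side s = 0.204 m; corners in marker frame (Z=0):
  M0 = (-0.1020, +0.1020, 0)
  M1 = (+0.1020, +0.1020, 0)
  M2 = (+0.1020, -0.1020, 0)
  M3 = (-0.1020, -0.1020, 0)
rvec = (-0.4124, 0.4607, 0.1221), |rvec| = θ = 0.63026 rad = 36.111°
Rodrigues: sinθ=0.58935, 1−cosθ=0.19213; R = I + sinθ·[k]× + (1−cosθ)·[k]×²:
    [+0.89013 -0.20607 +0.40645]
    [+0.02228 +0.91053 +0.41284]
    [-0.45515 -0.35843 +0.81509]
t = (-0.4794, 0.1716, 1.1685) m
M0: Pc = R·M0+t = (-0.59121, +0.26220, +1.17837); u = 512.4·(-0.59121)/1.17837 + 328.8 = 71.7175, v = 705.5·(+0.26220)/1.17837 + 231.4 = 388.3826
M1: Pc = R·M1+t = (-0.40963, +0.26675, +1.08551); u = 512.4·(-0.40963)/1.08551 + 328.8 = 135.4428, v = 705.5·(+0.26675)/1.08551 + 231.4 = 404.7647
M2: Pc = R·M2+t = (-0.36759, +0.08100, +1.15863); u = 512.4·(-0.36759)/1.15863 + 328.8 = 166.2363, v = 705.5·(+0.08100)/1.15863 + 231.4 = 280.7207
M3: Pc = R·M3+t = (-0.54917, +0.07645, +1.25149); u = 512.4·(-0.54917)/1.25149 + 328.8 = 103.9495, v = 705.5·(+0.07645)/1.25149 + 231.4 = 274.4989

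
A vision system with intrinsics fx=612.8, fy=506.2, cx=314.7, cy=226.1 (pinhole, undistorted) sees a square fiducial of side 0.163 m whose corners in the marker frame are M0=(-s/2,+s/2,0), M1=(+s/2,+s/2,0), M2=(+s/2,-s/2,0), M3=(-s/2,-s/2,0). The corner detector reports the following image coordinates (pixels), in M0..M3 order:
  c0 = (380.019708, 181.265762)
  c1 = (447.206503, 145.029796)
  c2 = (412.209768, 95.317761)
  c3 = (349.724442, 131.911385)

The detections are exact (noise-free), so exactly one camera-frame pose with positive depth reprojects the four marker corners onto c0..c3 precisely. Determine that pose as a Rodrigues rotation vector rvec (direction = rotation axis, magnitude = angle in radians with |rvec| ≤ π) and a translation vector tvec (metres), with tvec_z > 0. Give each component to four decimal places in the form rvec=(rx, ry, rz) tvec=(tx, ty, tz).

rvec=(-0.3192, 0.4630, -0.4796) tvec=(0.1711, -0.2236, 1.2872)

Intrinsics K: fx=612.8, fy=506.2, cx=314.7, cy=226.1
Marker side s = 0.163 m; corners in marker frame (Z=0):
  M0 = (-0.0815, +0.0815, 0)
  M1 = (+0.0815, +0.0815, 0)
  M2 = (+0.0815, -0.0815, 0)
  M3 = (-0.0815, -0.0815, 0)
Detected image corners:
  c0 = (380.019708, 181.265762) px
  c1 = (447.206503, 145.029796) px
  c2 = (412.209768, 95.317761) px
  c3 = (349.724442, 131.911385) px
Planar DLT: solve 8×8 A·h = b for H (H[2,2]=1):
  H  [+289.73019 +77.43862 +396.16377]
  H  [-260.93564 +261.18344 +138.16084]
  H  [-0.27102 -0.30840 +1.00000]
B = K⁻¹H; ‖b₁‖=0.776880, ‖b₂‖=0.776880; λ = 2/(‖b₁‖+‖b₂‖) = 1.287200, sign → tz>0 ⇒ λ=+1.287200
r₁ = λ·B[:,0] = (+0.78774,-0.50770,-0.34886); r₂ = λ·B[:,1] = (+0.36653,+0.84147,-0.39698)
r₃ = r₁×r₂ = (+0.49510,+0.18485,+0.84894); SVD([r₁ r₂ r₃]) → R = UVᵀ:
  R  [+0.78774 +0.36653 +0.49510]
  R  [-0.50770 +0.84147 +0.18485]
  R  [-0.34886 -0.39698 +0.84894]
t = (+0.17112, -0.22362, +1.28720) m
tr R = 2.478154; θ = arccos((tr R − 1)/2) = 0.739098 rad = 42.347°
axis k = ((R−Rᵀ)₃₂, (R−Rᵀ)₁₃, (R−Rᵀ)₂₁) / (2 sinθ) = (-0.431861, +0.626436, -0.648902)
rvec = θ·k = (-0.319188, +0.462997, -0.479602)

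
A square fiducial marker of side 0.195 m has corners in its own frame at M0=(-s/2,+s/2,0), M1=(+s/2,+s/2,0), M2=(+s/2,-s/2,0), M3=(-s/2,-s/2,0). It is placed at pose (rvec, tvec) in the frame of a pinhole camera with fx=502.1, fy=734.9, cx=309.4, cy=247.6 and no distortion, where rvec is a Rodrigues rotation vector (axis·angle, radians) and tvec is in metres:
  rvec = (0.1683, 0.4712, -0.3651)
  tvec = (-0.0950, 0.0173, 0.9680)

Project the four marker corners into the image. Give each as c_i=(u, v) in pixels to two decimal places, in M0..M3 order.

Intrinsics K: fx=502.1, fy=734.9, cx=309.4, cy=247.6
Marker side s = 0.195 m; corners in marker frame (Z=0):
  M0 = (-0.0975, +0.0975, 0)
  M1 = (+0.0975, +0.0975, 0)
  M2 = (+0.0975, -0.0975, 0)
  M3 = (-0.0975, -0.0975, 0)
rvec = (0.1683, 0.4712, -0.3651), |rvec| = θ = 0.61940 rad = 35.489°
Rodrigues: sinθ=0.58054, 1−cosθ=0.18577; R = I + sinθ·[k]× + (1−cosθ)·[k]×²:
    [+0.82794 +0.38060 +0.41189]
    [-0.30380 +0.92174 -0.24105]
    [-0.47140 +0.07444 +0.87877]
t = (-0.0950, 0.0173, 0.9680) m
M0: Pc = R·M0+t = (-0.13862, +0.13679, +1.02122); u = 502.1·(-0.13862)/1.02122 + 309.4 = 241.2469, v = 734.9·(+0.13679)/1.02122 + 247.6 = 346.0382
M1: Pc = R·M1+t = (+0.02283, +0.07755, +0.92930); u = 502.1·(+0.02283)/0.92930 + 309.4 = 321.7366, v = 734.9·(+0.07755)/0.92930 + 247.6 = 308.9269
M2: Pc = R·M2+t = (-0.05138, -0.10219, +0.91478); u = 502.1·(-0.05138)/0.91478 + 309.4 = 281.1967, v = 734.9·(-0.10219)/0.91478 + 247.6 = 165.5045
M3: Pc = R·M3+t = (-0.21283, -0.04295, +1.00670); u = 502.1·(-0.21283)/1.00670 + 309.4 = 203.2482, v = 734.9·(-0.04295)/1.00670 + 247.6 = 216.2468

c0=(241.25, 346.04) c1=(321.74, 308.93) c2=(281.20, 165.50) c3=(203.25, 216.25)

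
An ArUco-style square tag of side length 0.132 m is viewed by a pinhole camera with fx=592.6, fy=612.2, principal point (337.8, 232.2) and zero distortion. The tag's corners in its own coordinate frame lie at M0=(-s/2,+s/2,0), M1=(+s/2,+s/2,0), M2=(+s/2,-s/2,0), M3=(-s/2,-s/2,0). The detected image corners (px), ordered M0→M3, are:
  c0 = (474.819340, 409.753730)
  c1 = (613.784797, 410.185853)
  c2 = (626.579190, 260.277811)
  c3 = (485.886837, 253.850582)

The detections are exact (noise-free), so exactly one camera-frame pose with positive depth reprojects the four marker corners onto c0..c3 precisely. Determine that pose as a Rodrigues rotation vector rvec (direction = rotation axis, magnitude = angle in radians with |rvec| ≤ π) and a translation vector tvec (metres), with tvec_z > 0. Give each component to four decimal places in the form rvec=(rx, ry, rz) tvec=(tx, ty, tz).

Intrinsics K: fx=592.6, fy=612.2, cx=337.8, cy=232.2
Marker side s = 0.132 m; corners in marker frame (Z=0):
  M0 = (-0.0660, +0.0660, 0)
  M1 = (+0.0660, +0.0660, 0)
  M2 = (+0.0660, -0.0660, 0)
  M3 = (-0.0660, -0.0660, 0)
Detected image corners:
  c0 = (474.819340, 409.753730) px
  c1 = (613.784797, 410.185853) px
  c2 = (626.579190, 260.277811) px
  c3 = (485.886837, 253.850582) px
Planar DLT: solve 8×8 A·h = b for H (H[2,2]=1):
  H  [+1221.23955 -25.20833 +551.57913]
  H  [+123.98110 +1197.51569 +334.14915]
  H  [+0.29437 +0.11868 +1.00000]
B = K⁻¹H; ‖b₁‖=1.917922, ‖b₂‖=1.917922; λ = 2/(‖b₁‖+‖b₂‖) = 0.521398, sign → tz>0 ⇒ λ=+0.521398
r₁ = λ·B[:,0] = (+0.98701,+0.04738,+0.15348); r₂ = λ·B[:,1] = (-0.05745,+0.99643,+0.06188)
r₃ = r₁×r₂ = (-0.15000,-0.06989,+0.98621); SVD([r₁ r₂ r₃]) → R = UVᵀ:
  R  [+0.98701 -0.05745 -0.15000]
  R  [+0.04738 +0.99643 -0.06989]
  R  [+0.15348 +0.06188 +0.98621]
t = (+0.18809, +0.08683, +0.52140) m
tr R = 2.969656; θ = arccos((tr R − 1)/2) = 0.174417 rad = 9.993°
axis k = ((R−Rᵀ)₃₂, (R−Rᵀ)₁₃, (R−Rᵀ)₂₁) / (2 sinθ) = (+0.379670, -0.874425, +0.302045)
rvec = θ·k = (+0.066221, -0.152515, +0.052682)

rvec=(0.0662, -0.1525, 0.0527) tvec=(0.1881, 0.0868, 0.5214)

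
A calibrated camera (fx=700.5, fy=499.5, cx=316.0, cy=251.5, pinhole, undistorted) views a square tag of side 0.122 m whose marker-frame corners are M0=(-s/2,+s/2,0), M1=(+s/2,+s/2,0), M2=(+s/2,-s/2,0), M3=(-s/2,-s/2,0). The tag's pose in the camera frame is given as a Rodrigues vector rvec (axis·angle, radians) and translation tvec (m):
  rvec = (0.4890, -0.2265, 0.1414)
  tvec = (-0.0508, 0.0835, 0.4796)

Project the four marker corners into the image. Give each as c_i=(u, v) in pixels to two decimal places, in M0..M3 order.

Intrinsics K: fx=700.5, fy=499.5, cx=316.0, cy=251.5
Marker side s = 0.122 m; corners in marker frame (Z=0):
  M0 = (-0.0610, +0.0610, 0)
  M1 = (+0.0610, +0.0610, 0)
  M2 = (+0.0610, -0.0610, 0)
  M3 = (-0.0610, -0.0610, 0)
rvec = (0.4890, -0.2265, 0.1414), |rvec| = θ = 0.55715 rad = 31.922°
Rodrigues: sinθ=0.52877, 1−cosθ=0.15123; R = I + sinθ·[k]× + (1−cosθ)·[k]×²:
    [+0.96526 -0.18816 -0.18128]
    [+0.08024 +0.87376 -0.47969]
    [+0.24865 +0.44849 +0.85851]
t = (-0.0508, 0.0835, 0.4796) m
M0: Pc = R·M0+t = (-0.12116, +0.13190, +0.49179); u = 700.5·(-0.12116)/0.49179 + 316.0 = 143.4228, v = 499.5·(+0.13190)/0.49179 + 251.5 = 385.4728
M1: Pc = R·M1+t = (-0.00340, +0.14169, +0.52213); u = 700.5·(-0.00340)/0.52213 + 316.0 = 311.4431, v = 499.5·(+0.14169)/0.52213 + 251.5 = 387.0537
M2: Pc = R·M2+t = (+0.01956, +0.03510, +0.46741); u = 700.5·(+0.01956)/0.46741 + 316.0 = 345.3125, v = 499.5·(+0.03510)/0.46741 + 251.5 = 289.0045
M3: Pc = R·M3+t = (-0.09820, +0.02531, +0.43707); u = 700.5·(-0.09820)/0.43707 + 316.0 = 158.6092, v = 499.5·(+0.02531)/0.43707 + 251.5 = 280.4207

c0=(143.42, 385.47) c1=(311.44, 387.05) c2=(345.31, 289.00) c3=(158.61, 280.42)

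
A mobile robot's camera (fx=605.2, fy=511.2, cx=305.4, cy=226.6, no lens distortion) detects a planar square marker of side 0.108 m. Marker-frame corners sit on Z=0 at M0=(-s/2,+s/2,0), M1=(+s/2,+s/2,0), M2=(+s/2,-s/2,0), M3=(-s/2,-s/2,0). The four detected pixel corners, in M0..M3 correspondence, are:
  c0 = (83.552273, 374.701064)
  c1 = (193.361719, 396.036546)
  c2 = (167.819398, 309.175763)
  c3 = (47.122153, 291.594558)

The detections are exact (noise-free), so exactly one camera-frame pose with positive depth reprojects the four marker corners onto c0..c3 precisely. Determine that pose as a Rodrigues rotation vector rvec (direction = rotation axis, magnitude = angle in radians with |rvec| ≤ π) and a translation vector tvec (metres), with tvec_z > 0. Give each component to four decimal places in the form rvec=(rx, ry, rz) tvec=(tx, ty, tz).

rvec=(0.5411, 0.3394, 0.0119) tvec=(-0.1466, 0.1119, 0.4832)

Intrinsics K: fx=605.2, fy=511.2, cx=305.4, cy=226.6
Marker side s = 0.108 m; corners in marker frame (Z=0):
  M0 = (-0.0540, +0.0540, 0)
  M1 = (+0.0540, +0.0540, 0)
  M2 = (+0.0540, -0.0540, 0)
  M3 = (-0.0540, -0.0540, 0)
Detected image corners:
  c0 = (83.552273, 374.701064) px
  c1 = (193.361719, 396.036546) px
  c2 = (167.819398, 309.175763) px
  c3 = (47.122153, 291.594558) px
Planar DLT: solve 8×8 A·h = b for H (H[2,2]=1):
  H  [+984.46552 +417.69917 +121.82125]
  H  [-41.47138 +1146.04693 +344.94348]
  H  [-0.64929 +1.04927 +1.00000]
B = K⁻¹H; ‖b₁‖=2.069706, ‖b₂‖=2.069706; λ = 2/(‖b₁‖+‖b₂‖) = 0.483160, sign → tz>0 ⇒ λ=+0.483160
r₁ = λ·B[:,0] = (+0.94425,+0.09986,-0.31371); r₂ = λ·B[:,1] = (+0.07764,+0.85846,+0.50697)
r₃ = r₁×r₂ = (+0.31994,-0.50306,+0.80285); SVD([r₁ r₂ r₃]) → R = UVᵀ:
  R  [+0.94425 +0.07764 +0.31994]
  R  [+0.09986 +0.85846 -0.50306]
  R  [-0.31371 +0.50697 +0.80285]
t = (-0.14656, +0.11185, +0.48316) m
tr R = 2.605567; θ = arccos((tr R − 1)/2) = 0.638847 rad = 36.603°
axis k = ((R−Rᵀ)₃₂, (R−Rᵀ)₁₃, (R−Rᵀ)₂₁) / (2 sinθ) = (+0.846953, +0.531341, +0.018633)
rvec = θ·k = (+0.541074, +0.339446, +0.011904)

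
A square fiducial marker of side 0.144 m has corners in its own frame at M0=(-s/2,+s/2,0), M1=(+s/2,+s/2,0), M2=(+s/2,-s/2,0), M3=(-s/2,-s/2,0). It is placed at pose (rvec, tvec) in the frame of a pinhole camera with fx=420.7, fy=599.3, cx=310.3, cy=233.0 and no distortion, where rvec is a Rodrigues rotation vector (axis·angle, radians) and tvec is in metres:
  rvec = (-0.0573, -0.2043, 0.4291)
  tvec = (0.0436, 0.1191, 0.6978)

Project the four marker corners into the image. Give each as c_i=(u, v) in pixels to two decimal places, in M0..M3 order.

Intrinsics K: fx=420.7, fy=599.3, cx=310.3, cy=233.0
Marker side s = 0.144 m; corners in marker frame (Z=0):
  M0 = (-0.0720, +0.0720, 0)
  M1 = (+0.0720, +0.0720, 0)
  M2 = (+0.0720, -0.0720, 0)
  M3 = (-0.0720, -0.0720, 0)
rvec = (-0.0573, -0.2043, 0.4291), |rvec| = θ = 0.47869 rad = 27.427°
Rodrigues: sinθ=0.46062, 1−cosθ=0.11240; R = I + sinθ·[k]× + (1−cosθ)·[k]×²:
    [+0.88921 -0.40716 -0.20865]
    [+0.41864 +0.90807 +0.01213]
    [+0.18453 -0.09814 +0.97792]
t = (0.0436, 0.1191, 0.6978) m
M0: Pc = R·M0+t = (-0.04974, +0.15434, +0.67745); u = 420.7·(-0.04974)/0.67745 + 310.3 = 279.4122, v = 599.3·(+0.15434)/0.67745 + 233.0 = 369.5349
M1: Pc = R·M1+t = (+0.07831, +0.21462, +0.70402); u = 420.7·(+0.07831)/0.70402 + 310.3 = 357.0942, v = 599.3·(+0.21462)/0.70402 + 233.0 = 415.6990
M2: Pc = R·M2+t = (+0.13694, +0.08386, +0.71815); u = 420.7·(+0.13694)/0.71815 + 310.3 = 390.5197, v = 599.3·(+0.08386)/0.71815 + 233.0 = 302.9823
M3: Pc = R·M3+t = (+0.00889, +0.02358, +0.69158); u = 420.7·(+0.00889)/0.69158 + 310.3 = 315.7094, v = 599.3·(+0.02358)/0.69158 + 233.0 = 253.4308

c0=(279.41, 369.53) c1=(357.09, 415.70) c2=(390.52, 302.98) c3=(315.71, 253.43)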